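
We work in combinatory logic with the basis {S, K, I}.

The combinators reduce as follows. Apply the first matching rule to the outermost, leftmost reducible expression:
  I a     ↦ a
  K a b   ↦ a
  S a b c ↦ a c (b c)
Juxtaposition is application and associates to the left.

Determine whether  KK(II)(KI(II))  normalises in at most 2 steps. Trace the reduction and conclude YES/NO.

Answer: YES — reaches normal form KI in 2 ≤ 2 steps

Working:
  start: KK(II)(KI(II))
  [1] K(KI(II))
  [2] KI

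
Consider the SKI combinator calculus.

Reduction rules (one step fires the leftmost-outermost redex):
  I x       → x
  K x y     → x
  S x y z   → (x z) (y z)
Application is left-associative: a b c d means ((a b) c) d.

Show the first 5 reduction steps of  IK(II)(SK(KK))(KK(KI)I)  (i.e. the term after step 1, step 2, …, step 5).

  start: IK(II)(SK(KK))(KK(KI)I)
  →1  K(II)(SK(KK))(KK(KI)I)
  →2  II(KK(KI)I)
  →3  I(KK(KI)I)
  →4  KK(KI)I
  →5  KI

Answer: after 5 steps: KI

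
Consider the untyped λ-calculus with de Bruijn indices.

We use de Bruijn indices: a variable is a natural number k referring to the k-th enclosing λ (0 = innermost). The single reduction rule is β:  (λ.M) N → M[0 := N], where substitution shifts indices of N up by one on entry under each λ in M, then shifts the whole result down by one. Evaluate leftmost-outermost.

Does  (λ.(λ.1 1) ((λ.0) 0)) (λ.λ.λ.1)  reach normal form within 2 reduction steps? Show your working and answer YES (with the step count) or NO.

  start: (λ.(λ.1 1) ((λ.0) 0)) (λ.λ.λ.1)
  →1  (λ.(λ.λ.λ.1) (λ.λ.λ.1)) ((λ.0) (λ.λ.λ.1))
  →2  (λ.λ.λ.1) (λ.λ.λ.1)

Answer: NO — after 2 steps the term is (λ.λ.λ.1) (λ.λ.λ.1), not yet normal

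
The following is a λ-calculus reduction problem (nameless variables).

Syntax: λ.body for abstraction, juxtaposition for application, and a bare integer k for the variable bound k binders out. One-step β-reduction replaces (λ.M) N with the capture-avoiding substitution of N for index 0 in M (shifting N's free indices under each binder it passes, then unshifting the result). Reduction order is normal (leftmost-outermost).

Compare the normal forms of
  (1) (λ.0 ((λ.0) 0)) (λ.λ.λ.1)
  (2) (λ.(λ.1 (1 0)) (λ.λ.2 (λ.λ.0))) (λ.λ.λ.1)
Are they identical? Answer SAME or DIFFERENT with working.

Term A:
  start: (λ.0 ((λ.0) 0)) (λ.λ.λ.1)
  →1  (λ.λ.λ.1) ((λ.0) (λ.λ.λ.1))
  →2  λ.λ.1

Term B:
  start: (λ.(λ.1 (1 0)) (λ.λ.2 (λ.λ.0))) (λ.λ.λ.1)
  →1  (λ.(λ.λ.λ.1) ((λ.λ.λ.1) 0)) (λ.λ.(λ.λ.λ.1) (λ.λ.0))
  →2  (λ.λ.λ.1) ((λ.λ.λ.1) (λ.λ.(λ.λ.λ.1) (λ.λ.0)))
  →3  λ.λ.1

Answer: SAME — A ⇓ λ.λ.1, B ⇓ λ.λ.1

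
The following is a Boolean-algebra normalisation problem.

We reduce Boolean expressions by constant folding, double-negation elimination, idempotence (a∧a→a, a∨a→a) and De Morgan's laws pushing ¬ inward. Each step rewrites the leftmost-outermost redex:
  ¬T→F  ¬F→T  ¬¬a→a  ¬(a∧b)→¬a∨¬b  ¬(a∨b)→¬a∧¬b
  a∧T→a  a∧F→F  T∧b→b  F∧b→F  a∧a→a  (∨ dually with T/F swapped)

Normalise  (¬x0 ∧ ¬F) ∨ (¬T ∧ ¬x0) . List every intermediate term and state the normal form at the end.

  start: (¬x0 ∧ ¬F) ∨ (¬T ∧ ¬x0)
  step 1: (¬x0 ∧ T) ∨ (¬T ∧ ¬x0)
  step 2: ¬x0 ∨ (¬T ∧ ¬x0)
  step 3: ¬x0 ∨ (F ∧ ¬x0)
  step 4: ¬x0 ∨ F
  step 5: ¬x0

Answer: normal form = ¬x0  (in 5 steps)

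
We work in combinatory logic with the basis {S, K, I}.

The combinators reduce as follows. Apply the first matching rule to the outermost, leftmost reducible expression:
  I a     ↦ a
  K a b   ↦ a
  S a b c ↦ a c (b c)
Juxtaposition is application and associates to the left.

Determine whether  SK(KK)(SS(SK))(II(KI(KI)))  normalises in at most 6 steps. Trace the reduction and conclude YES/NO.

Answer: NO — after 6 steps the term is SI(SK(II(KI(KI)))), not yet normal

Working:
  start: SK(KK)(SS(SK))(II(KI(KI)))
  →1  K(SS(SK))(KK(SS(SK)))(II(KI(KI)))
  →2  SS(SK)(II(KI(KI)))
  →3  S(II(KI(KI)))(SK(II(KI(KI))))
  →4  S(I(KI(KI)))(SK(II(KI(KI))))
  →5  S(KI(KI))(SK(II(KI(KI))))
  →6  SI(SK(II(KI(KI))))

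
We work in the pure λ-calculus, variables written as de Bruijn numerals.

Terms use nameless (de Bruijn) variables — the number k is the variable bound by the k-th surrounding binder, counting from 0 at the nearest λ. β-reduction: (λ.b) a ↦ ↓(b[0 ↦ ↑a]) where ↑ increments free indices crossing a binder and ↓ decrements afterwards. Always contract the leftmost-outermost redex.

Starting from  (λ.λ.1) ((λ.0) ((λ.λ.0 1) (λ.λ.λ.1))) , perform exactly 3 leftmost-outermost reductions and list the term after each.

  start: (λ.λ.1) ((λ.0) ((λ.λ.0 1) (λ.λ.λ.1)))
  →1  λ.(λ.0) ((λ.λ.0 1) (λ.λ.λ.1))
  →2  λ.(λ.λ.0 1) (λ.λ.λ.1)
  →3  λ.λ.0 (λ.λ.λ.1)

Answer: after 3 steps: λ.λ.0 (λ.λ.λ.1)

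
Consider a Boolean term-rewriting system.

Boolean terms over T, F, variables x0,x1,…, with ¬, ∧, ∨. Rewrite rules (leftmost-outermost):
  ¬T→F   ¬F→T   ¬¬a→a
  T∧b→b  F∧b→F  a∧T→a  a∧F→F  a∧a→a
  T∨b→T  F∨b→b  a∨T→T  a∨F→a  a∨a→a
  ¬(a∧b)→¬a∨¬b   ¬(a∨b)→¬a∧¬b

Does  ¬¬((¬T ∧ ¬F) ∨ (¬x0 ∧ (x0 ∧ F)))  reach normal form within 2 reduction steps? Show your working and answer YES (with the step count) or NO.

Answer: NO — after 2 steps the term is (F ∧ ¬F) ∨ (¬x0 ∧ (x0 ∧ F)), not yet normal

Working:
  start: ¬¬((¬T ∧ ¬F) ∨ (¬x0 ∧ (x0 ∧ F)))
  [1] (¬T ∧ ¬F) ∨ (¬x0 ∧ (x0 ∧ F))
  [2] (F ∧ ¬F) ∨ (¬x0 ∧ (x0 ∧ F))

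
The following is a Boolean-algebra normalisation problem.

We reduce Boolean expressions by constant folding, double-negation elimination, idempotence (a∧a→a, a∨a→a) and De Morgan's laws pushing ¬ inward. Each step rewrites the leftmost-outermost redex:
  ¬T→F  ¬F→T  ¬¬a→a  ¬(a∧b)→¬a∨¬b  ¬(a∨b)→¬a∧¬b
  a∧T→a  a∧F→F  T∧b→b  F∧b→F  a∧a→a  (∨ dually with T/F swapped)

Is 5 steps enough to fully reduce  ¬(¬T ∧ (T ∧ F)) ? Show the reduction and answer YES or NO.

  start: ¬(¬T ∧ (T ∧ F))
  →1  ¬¬T ∨ ¬(T ∧ F)
  →2  T ∨ ¬(T ∧ F)
  →3  T

Answer: YES — reaches normal form T in 3 ≤ 5 steps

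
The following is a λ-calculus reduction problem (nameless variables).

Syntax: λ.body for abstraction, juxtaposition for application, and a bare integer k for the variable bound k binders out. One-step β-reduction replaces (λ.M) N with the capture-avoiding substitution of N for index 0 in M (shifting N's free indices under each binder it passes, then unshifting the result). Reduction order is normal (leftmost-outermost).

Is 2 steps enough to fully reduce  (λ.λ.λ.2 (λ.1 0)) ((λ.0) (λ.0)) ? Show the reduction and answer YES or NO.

  start: (λ.λ.λ.2 (λ.1 0)) ((λ.0) (λ.0))
  →1  λ.λ.(λ.0) (λ.0) (λ.1 0)
  →2  λ.λ.(λ.0) (λ.1 0)

Answer: NO — after 2 steps the term is λ.λ.(λ.0) (λ.1 0), not yet normal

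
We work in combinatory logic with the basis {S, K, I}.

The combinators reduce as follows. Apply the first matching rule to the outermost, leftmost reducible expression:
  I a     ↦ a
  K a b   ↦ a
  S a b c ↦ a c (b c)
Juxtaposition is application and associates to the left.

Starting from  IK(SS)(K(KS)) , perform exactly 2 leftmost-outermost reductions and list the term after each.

  start: IK(SS)(K(KS))
  step 1: K(SS)(K(KS))
  step 2: SS

Answer: after 2 steps: SS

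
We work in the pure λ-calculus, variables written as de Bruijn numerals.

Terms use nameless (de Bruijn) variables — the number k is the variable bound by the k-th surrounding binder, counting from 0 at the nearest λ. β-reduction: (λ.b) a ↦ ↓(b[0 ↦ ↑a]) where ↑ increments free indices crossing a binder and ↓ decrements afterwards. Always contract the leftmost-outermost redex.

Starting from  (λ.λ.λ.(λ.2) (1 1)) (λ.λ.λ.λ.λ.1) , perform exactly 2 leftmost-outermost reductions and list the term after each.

Answer: after 2 steps: λ.λ.1

Working:
  start: (λ.λ.λ.(λ.2) (1 1)) (λ.λ.λ.λ.λ.1)
  [1] λ.λ.(λ.2) (1 1)
  [2] λ.λ.1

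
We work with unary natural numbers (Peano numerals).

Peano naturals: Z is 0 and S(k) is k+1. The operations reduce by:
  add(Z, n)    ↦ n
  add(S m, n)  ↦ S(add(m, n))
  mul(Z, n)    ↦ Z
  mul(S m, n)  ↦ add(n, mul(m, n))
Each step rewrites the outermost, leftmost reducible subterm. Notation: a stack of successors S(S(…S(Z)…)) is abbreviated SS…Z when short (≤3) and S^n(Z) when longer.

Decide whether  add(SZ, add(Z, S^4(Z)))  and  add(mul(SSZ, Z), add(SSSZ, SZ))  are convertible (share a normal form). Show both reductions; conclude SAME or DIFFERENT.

Answer: DIFFERENT — A ⇓ S^5(Z), B ⇓ S^4(Z)

Reduction:
Term A:
  start: add(SZ, add(Z, S^4(Z)))
  →1  S(add(Z, add(Z, S^4(Z))))
  →2  S(add(Z, S^4(Z)))
  →3  S^5(Z)

Term B:
  start: add(mul(SSZ, Z), add(SSSZ, SZ))
  →1  add(add(Z, mul(SZ, Z)), add(SSSZ, SZ))
  →2  add(mul(SZ, Z), add(SSSZ, SZ))
  →3  add(add(Z, mul(Z, Z)), add(SSSZ, SZ))
  →4  add(mul(Z, Z), add(SSSZ, SZ))
  →5  add(Z, add(SSSZ, SZ))
  →6  add(SSSZ, SZ)
  →7  S(add(SSZ, SZ))
  →8  S(S(add(SZ, SZ)))
  →9  S(S(S(add(Z, SZ))))
  →10  S^4(Z)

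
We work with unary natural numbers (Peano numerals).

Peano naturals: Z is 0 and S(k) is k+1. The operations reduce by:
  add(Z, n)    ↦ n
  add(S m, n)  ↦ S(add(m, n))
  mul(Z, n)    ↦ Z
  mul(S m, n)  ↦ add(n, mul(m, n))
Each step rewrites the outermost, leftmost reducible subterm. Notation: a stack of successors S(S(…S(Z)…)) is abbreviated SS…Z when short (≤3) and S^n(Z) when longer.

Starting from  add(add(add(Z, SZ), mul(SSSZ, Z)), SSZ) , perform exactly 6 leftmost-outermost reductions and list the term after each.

Answer: after 6 steps: S(add(mul(SSZ, Z), SSZ))

Reduction:
  start: add(add(add(Z, SZ), mul(SSSZ, Z)), SSZ)
  →1  add(add(SZ, mul(SSSZ, Z)), SSZ)
  →2  add(S(add(Z, mul(SSSZ, Z))), SSZ)
  →3  S(add(add(Z, mul(SSSZ, Z)), SSZ))
  →4  S(add(mul(SSSZ, Z), SSZ))
  →5  S(add(add(Z, mul(SSZ, Z)), SSZ))
  →6  S(add(mul(SSZ, Z), SSZ))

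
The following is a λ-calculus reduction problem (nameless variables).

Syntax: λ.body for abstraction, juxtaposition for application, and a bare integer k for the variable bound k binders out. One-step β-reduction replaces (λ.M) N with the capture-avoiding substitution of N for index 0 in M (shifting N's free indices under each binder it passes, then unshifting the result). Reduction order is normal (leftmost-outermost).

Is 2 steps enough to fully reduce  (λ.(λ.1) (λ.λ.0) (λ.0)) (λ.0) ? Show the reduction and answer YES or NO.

  start: (λ.(λ.1) (λ.λ.0) (λ.0)) (λ.0)
  [1] (λ.λ.0) (λ.λ.0) (λ.0)
  [2] (λ.0) (λ.0)

Answer: NO — after 2 steps the term is (λ.0) (λ.0), not yet normal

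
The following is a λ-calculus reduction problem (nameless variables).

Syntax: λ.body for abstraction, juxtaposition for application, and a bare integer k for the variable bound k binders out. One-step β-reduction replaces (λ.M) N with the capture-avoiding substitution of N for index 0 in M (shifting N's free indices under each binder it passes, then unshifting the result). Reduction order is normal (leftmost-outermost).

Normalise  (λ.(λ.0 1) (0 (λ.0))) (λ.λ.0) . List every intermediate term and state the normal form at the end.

  start: (λ.(λ.0 1) (0 (λ.0))) (λ.λ.0)
  →1  (λ.0 (λ.λ.0)) ((λ.λ.0) (λ.0))
  →2  (λ.λ.0) (λ.0) (λ.λ.0)
  →3  (λ.0) (λ.λ.0)
  →4  λ.λ.0

Answer: normal form = λ.λ.0  (in 4 steps)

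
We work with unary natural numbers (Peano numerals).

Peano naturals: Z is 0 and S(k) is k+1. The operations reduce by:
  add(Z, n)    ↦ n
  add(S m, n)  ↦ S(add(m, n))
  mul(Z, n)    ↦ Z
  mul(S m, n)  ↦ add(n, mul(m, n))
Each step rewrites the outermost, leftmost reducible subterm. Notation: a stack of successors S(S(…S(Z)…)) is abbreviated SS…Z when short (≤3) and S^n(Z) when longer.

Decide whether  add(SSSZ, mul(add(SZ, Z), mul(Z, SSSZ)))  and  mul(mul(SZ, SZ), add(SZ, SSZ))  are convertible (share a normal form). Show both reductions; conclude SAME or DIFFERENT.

Term A:
  start: add(SSSZ, mul(add(SZ, Z), mul(Z, SSSZ)))
  step 1: S(add(SSZ, mul(add(SZ, Z), mul(Z, SSSZ))))
  step 2: S(S(add(SZ, mul(add(SZ, Z), mul(Z, SSSZ)))))
  step 3: S(S(S(add(Z, mul(add(SZ, Z), mul(Z, SSSZ))))))
  step 4: S(S(S(mul(add(SZ, Z), mul(Z, SSSZ)))))
  step 5: S(S(S(mul(S(add(Z, Z)), mul(Z, SSSZ)))))
  step 6: S(S(S(add(mul(Z, SSSZ), mul(add(Z, Z), mul(Z, SSSZ))))))
  step 7: S(S(S(add(Z, mul(add(Z, Z), mul(Z, SSSZ))))))
  step 8: S(S(S(mul(add(Z, Z), mul(Z, SSSZ)))))
  step 9: S(S(S(mul(Z, mul(Z, SSSZ)))))
  step 10: SSSZ

Term B:
  start: mul(mul(SZ, SZ), add(SZ, SSZ))
  step 1: mul(add(SZ, mul(Z, SZ)), add(SZ, SSZ))
  step 2: mul(S(add(Z, mul(Z, SZ))), add(SZ, SSZ))
  step 3: add(add(SZ, SSZ), mul(add(Z, mul(Z, SZ)), add(SZ, SSZ)))
  step 4: add(S(add(Z, SSZ)), mul(add(Z, mul(Z, SZ)), add(SZ, SSZ)))
  step 5: S(add(add(Z, SSZ), mul(add(Z, mul(Z, SZ)), add(SZ, SSZ))))
  step 6: S(add(SSZ, mul(add(Z, mul(Z, SZ)), add(SZ, SSZ))))
  step 7: S(S(add(SZ, mul(add(Z, mul(Z, SZ)), add(SZ, SSZ)))))
  step 8: S(S(S(add(Z, mul(add(Z, mul(Z, SZ)), add(SZ, SSZ))))))
  step 9: S(S(S(mul(add(Z, mul(Z, SZ)), add(SZ, SSZ)))))
  step 10: S(S(S(mul(mul(Z, SZ), add(SZ, SSZ)))))
  step 11: S(S(S(mul(Z, add(SZ, SSZ)))))
  step 12: SSSZ

Answer: SAME — A ⇓ SSSZ, B ⇓ SSSZ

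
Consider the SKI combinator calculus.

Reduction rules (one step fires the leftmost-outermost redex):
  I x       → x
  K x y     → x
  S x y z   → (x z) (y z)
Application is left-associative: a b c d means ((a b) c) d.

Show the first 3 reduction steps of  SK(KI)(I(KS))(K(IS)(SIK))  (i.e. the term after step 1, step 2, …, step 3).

Answer: after 3 steps: KS(K(IS)(SIK))

Reduction:
  start: SK(KI)(I(KS))(K(IS)(SIK))
  step 1: K(I(KS))(KI(I(KS)))(K(IS)(SIK))
  step 2: I(KS)(K(IS)(SIK))
  step 3: KS(K(IS)(SIK))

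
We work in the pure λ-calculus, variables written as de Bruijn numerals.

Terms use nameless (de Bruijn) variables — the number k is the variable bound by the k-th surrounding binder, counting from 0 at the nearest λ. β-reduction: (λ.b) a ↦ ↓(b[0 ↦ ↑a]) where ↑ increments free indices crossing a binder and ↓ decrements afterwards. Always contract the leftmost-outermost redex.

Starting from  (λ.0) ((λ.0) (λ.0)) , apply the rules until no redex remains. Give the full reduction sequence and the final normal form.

  start: (λ.0) ((λ.0) (λ.0))
  [1] (λ.0) (λ.0)
  [2] λ.0

Answer: normal form = λ.0  (in 2 steps)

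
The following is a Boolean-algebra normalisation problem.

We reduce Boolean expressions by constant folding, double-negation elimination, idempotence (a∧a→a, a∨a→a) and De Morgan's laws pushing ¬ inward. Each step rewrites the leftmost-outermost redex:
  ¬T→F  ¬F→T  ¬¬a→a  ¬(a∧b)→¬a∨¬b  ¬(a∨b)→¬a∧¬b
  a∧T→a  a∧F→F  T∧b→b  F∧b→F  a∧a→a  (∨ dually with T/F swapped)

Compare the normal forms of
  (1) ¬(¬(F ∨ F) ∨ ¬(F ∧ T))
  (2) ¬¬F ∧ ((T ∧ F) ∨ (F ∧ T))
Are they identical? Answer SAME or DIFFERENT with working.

Term A:
  start: ¬(¬(F ∨ F) ∨ ¬(F ∧ T))
  step 1: ¬¬(F ∨ F) ∧ ¬¬(F ∧ T)
  step 2: (F ∨ F) ∧ ¬¬(F ∧ T)
  step 3: F ∧ ¬¬(F ∧ T)
  step 4: F

Term B:
  start: ¬¬F ∧ ((T ∧ F) ∨ (F ∧ T))
  step 1: F ∧ ((T ∧ F) ∨ (F ∧ T))
  step 2: F

Answer: SAME — A ⇓ F, B ⇓ F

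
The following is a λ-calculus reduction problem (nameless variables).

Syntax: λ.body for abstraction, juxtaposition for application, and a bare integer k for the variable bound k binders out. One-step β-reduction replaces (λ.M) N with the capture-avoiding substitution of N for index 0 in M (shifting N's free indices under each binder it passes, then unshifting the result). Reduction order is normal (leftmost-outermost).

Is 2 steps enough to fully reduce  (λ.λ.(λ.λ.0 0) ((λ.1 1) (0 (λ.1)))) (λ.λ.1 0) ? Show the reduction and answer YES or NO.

Answer: YES — reaches normal form λ.λ.0 0 in 2 ≤ 2 steps

Reduction:
  start: (λ.λ.(λ.λ.0 0) ((λ.1 1) (0 (λ.1)))) (λ.λ.1 0)
  step 1: λ.(λ.λ.0 0) ((λ.1 1) (0 (λ.1)))
  step 2: λ.λ.0 0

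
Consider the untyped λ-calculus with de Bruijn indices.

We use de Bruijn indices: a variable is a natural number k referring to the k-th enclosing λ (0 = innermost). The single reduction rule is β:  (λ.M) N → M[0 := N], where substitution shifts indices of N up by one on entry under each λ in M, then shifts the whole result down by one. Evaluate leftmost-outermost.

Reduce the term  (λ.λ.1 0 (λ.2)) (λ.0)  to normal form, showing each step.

Answer: normal form = λ.0 (λ.λ.0)  (in 2 steps)

Derivation:
  start: (λ.λ.1 0 (λ.2)) (λ.0)
  step 1: λ.(λ.0) 0 (λ.λ.0)
  step 2: λ.0 (λ.λ.0)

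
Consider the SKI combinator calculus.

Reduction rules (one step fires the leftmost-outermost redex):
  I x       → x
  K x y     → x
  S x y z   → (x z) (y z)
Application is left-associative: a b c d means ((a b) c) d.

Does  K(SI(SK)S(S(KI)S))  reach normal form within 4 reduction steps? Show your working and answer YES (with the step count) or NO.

Answer: YES — reaches normal form K(S(SKS)(S(KI)S)) in 2 ≤ 4 steps

Reduction:
  start: K(SI(SK)S(S(KI)S))
  →1  K(IS(SKS)(S(KI)S))
  →2  K(S(SKS)(S(KI)S))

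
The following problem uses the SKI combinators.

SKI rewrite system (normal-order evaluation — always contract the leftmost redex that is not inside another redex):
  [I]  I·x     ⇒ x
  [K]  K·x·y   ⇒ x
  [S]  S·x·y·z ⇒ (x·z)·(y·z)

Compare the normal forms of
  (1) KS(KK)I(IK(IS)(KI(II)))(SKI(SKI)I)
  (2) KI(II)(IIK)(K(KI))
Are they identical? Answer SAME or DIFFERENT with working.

Term A:
  start: KS(KK)I(IK(IS)(KI(II)))(SKI(SKI)I)
  →1  SI(IK(IS)(KI(II)))(SKI(SKI)I)
  →2  I(SKI(SKI)I)(IK(IS)(KI(II))(SKI(SKI)I))
  →3  SKI(SKI)I(IK(IS)(KI(II))(SKI(SKI)I))
  →4  K(SKI)(I(SKI))I(IK(IS)(KI(II))(SKI(SKI)I))
  →5  SKII(IK(IS)(KI(II))(SKI(SKI)I))
  →6  KI(II)(IK(IS)(KI(II))(SKI(SKI)I))
  →7  I(IK(IS)(KI(II))(SKI(SKI)I))
  →8  IK(IS)(KI(II))(SKI(SKI)I)
  →9  K(IS)(KI(II))(SKI(SKI)I)
  →10  IS(SKI(SKI)I)
  →11  S(SKI(SKI)I)
  →12  S(K(SKI)(I(SKI))I)
  →13  S(SKII)
  →14  S(KI(II))
  →15  SI

Term B:
  start: KI(II)(IIK)(K(KI))
  →1  I(IIK)(K(KI))
  →2  IIK(K(KI))
  →3  IK(K(KI))
  →4  K(K(KI))

Answer: DIFFERENT — A ⇓ SI, B ⇓ K(K(KI))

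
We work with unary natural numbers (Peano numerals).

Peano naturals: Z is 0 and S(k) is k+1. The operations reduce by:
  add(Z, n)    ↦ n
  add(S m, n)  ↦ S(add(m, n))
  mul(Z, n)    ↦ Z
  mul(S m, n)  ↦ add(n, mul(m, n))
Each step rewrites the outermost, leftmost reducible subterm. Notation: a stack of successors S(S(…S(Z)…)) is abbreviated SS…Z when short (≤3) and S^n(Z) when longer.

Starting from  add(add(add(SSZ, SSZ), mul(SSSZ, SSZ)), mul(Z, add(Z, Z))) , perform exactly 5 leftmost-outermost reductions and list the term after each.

Answer: after 5 steps: S(add(S(add(add(Z, SSZ), mul(SSSZ, SSZ))), mul(Z, add(Z, Z))))

Derivation:
  start: add(add(add(SSZ, SSZ), mul(SSSZ, SSZ)), mul(Z, add(Z, Z)))
  →1  add(add(S(add(SZ, SSZ)), mul(SSSZ, SSZ)), mul(Z, add(Z, Z)))
  →2  add(S(add(add(SZ, SSZ), mul(SSSZ, SSZ))), mul(Z, add(Z, Z)))
  →3  S(add(add(add(SZ, SSZ), mul(SSSZ, SSZ)), mul(Z, add(Z, Z))))
  →4  S(add(add(S(add(Z, SSZ)), mul(SSSZ, SSZ)), mul(Z, add(Z, Z))))
  →5  S(add(S(add(add(Z, SSZ), mul(SSSZ, SSZ))), mul(Z, add(Z, Z))))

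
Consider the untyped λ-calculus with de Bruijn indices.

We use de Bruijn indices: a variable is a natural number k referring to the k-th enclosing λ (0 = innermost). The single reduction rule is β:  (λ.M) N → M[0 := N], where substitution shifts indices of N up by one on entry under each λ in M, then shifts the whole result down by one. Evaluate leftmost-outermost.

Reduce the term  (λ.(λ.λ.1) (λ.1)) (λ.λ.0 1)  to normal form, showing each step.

  start: (λ.(λ.λ.1) (λ.1)) (λ.λ.0 1)
  →1  (λ.λ.1) (λ.λ.λ.0 1)
  →2  λ.λ.λ.λ.0 1

Answer: normal form = λ.λ.λ.λ.0 1  (in 2 steps)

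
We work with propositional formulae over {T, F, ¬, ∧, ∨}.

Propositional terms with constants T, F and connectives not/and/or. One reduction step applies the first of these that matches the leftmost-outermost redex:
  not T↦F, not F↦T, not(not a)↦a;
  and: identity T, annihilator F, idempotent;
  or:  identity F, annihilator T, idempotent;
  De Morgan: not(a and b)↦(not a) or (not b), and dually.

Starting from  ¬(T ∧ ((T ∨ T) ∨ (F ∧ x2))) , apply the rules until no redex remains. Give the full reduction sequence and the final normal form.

  start: ¬(T ∧ ((T ∨ T) ∨ (F ∧ x2)))
  →1  ¬T ∨ ¬((T ∨ T) ∨ (F ∧ x2))
  →2  F ∨ ¬((T ∨ T) ∨ (F ∧ x2))
  →3  ¬((T ∨ T) ∨ (F ∧ x2))
  →4  ¬(T ∨ T) ∧ ¬(F ∧ x2)
  →5  (¬T ∧ ¬T) ∧ ¬(F ∧ x2)
  →6  ¬T ∧ ¬(F ∧ x2)
  →7  F ∧ ¬(F ∧ x2)
  →8  F

Answer: normal form = F  (in 8 steps)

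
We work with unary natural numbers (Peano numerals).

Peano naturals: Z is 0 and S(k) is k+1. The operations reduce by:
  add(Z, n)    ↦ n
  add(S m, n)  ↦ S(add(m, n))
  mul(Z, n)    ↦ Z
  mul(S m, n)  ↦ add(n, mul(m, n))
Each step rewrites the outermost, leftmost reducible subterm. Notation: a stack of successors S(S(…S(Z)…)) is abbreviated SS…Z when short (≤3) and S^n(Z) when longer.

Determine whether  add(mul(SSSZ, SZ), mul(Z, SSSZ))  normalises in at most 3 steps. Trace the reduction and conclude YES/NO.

Answer: NO — after 3 steps the term is S(add(add(Z, mul(SSZ, SZ)), mul(Z, SSSZ))), not yet normal

Working:
  start: add(mul(SSSZ, SZ), mul(Z, SSSZ))
  step 1: add(add(SZ, mul(SSZ, SZ)), mul(Z, SSSZ))
  step 2: add(S(add(Z, mul(SSZ, SZ))), mul(Z, SSSZ))
  step 3: S(add(add(Z, mul(SSZ, SZ)), mul(Z, SSSZ)))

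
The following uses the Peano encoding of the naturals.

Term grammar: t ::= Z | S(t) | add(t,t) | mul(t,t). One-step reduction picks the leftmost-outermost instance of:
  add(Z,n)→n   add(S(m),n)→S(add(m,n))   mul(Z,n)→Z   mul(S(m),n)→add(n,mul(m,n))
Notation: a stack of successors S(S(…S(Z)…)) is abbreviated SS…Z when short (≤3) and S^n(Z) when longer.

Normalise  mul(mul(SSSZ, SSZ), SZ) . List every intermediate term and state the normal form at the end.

  start: mul(mul(SSSZ, SSZ), SZ)
  →1  mul(add(SSZ, mul(SSZ, SSZ)), SZ)
  →2  mul(S(add(SZ, mul(SSZ, SSZ))), SZ)
  →3  add(SZ, mul(add(SZ, mul(SSZ, SSZ)), SZ))
  →4  S(add(Z, mul(add(SZ, mul(SSZ, SSZ)), SZ)))
  →5  S(mul(add(SZ, mul(SSZ, SSZ)), SZ))
  →6  S(mul(S(add(Z, mul(SSZ, SSZ))), SZ))
  →7  S(add(SZ, mul(add(Z, mul(SSZ, SSZ)), SZ)))
  →8  S(S(add(Z, mul(add(Z, mul(SSZ, SSZ)), SZ))))
  →9  S(S(mul(add(Z, mul(SSZ, SSZ)), SZ)))
  →10  S(S(mul(mul(SSZ, SSZ), SZ)))
  →11  S(S(mul(add(SSZ, mul(SZ, SSZ)), SZ)))
  →12  S(S(mul(S(add(SZ, mul(SZ, SSZ))), SZ)))
  →13  S(S(add(SZ, mul(add(SZ, mul(SZ, SSZ)), SZ))))
  →14  S(S(S(add(Z, mul(add(SZ, mul(SZ, SSZ)), SZ)))))
  →15  S(S(S(mul(add(SZ, mul(SZ, SSZ)), SZ))))
  →16  S(S(S(mul(S(add(Z, mul(SZ, SSZ))), SZ))))
  →17  S(S(S(add(SZ, mul(add(Z, mul(SZ, SSZ)), SZ)))))
  →18  S(S(S(S(add(Z, mul(add(Z, mul(SZ, SSZ)), SZ))))))
  →19  S(S(S(S(mul(add(Z, mul(SZ, SSZ)), SZ)))))
  →20  S(S(S(S(mul(mul(SZ, SSZ), SZ)))))
  →21  S(S(S(S(mul(add(SSZ, mul(Z, SSZ)), SZ)))))
  →22  S(S(S(S(mul(S(add(SZ, mul(Z, SSZ))), SZ)))))
  →23  S(S(S(S(add(SZ, mul(add(SZ, mul(Z, SSZ)), SZ))))))
  →24  S(S(S(S(S(add(Z, mul(add(SZ, mul(Z, SSZ)), SZ)))))))
  →25  S(S(S(S(S(mul(add(SZ, mul(Z, SSZ)), SZ))))))
  →26  S(S(S(S(S(mul(S(add(Z, mul(Z, SSZ))), SZ))))))
  →27  S(S(S(S(S(add(SZ, mul(add(Z, mul(Z, SSZ)), SZ)))))))
  →28  S(S(S(S(S(S(add(Z, mul(add(Z, mul(Z, SSZ)), SZ))))))))
  →29  S(S(S(S(S(S(mul(add(Z, mul(Z, SSZ)), SZ)))))))
  →30  S(S(S(S(S(S(mul(mul(Z, SSZ), SZ)))))))
  →31  S(S(S(S(S(S(mul(Z, SZ)))))))
  →32  S^6(Z)

Answer: normal form = S^6(Z)  (in 32 steps)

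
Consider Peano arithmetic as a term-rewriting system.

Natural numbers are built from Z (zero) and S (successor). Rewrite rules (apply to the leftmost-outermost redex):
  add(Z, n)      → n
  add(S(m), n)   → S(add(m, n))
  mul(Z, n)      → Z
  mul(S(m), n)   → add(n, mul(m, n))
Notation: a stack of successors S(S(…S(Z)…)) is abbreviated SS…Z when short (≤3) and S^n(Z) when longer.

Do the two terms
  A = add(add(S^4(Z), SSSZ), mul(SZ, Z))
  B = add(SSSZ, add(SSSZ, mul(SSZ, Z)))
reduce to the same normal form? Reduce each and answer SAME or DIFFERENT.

Term A:
  start: add(add(S^4(Z), SSSZ), mul(SZ, Z))
  [1] add(S(add(SSSZ, SSSZ)), mul(SZ, Z))
  [2] S(add(add(SSSZ, SSSZ), mul(SZ, Z)))
  [3] S(add(S(add(SSZ, SSSZ)), mul(SZ, Z)))
  [4] S(S(add(add(SSZ, SSSZ), mul(SZ, Z))))
  [5] S(S(add(S(add(SZ, SSSZ)), mul(SZ, Z))))
  [6] S(S(S(add(add(SZ, SSSZ), mul(SZ, Z)))))
  [7] S(S(S(add(S(add(Z, SSSZ)), mul(SZ, Z)))))
  [8] S(S(S(S(add(add(Z, SSSZ), mul(SZ, Z))))))
  [9] S(S(S(S(add(SSSZ, mul(SZ, Z))))))
  [10] S(S(S(S(S(add(SSZ, mul(SZ, Z)))))))
  [11] S(S(S(S(S(S(add(SZ, mul(SZ, Z))))))))
  [12] S(S(S(S(S(S(S(add(Z, mul(SZ, Z)))))))))
  [13] S(S(S(S(S(S(S(mul(SZ, Z))))))))
  [14] S(S(S(S(S(S(S(add(Z, mul(Z, Z)))))))))
  [15] S(S(S(S(S(S(S(mul(Z, Z))))))))
  [16] S^7(Z)

Term B:
  start: add(SSSZ, add(SSSZ, mul(SSZ, Z)))
  [1] S(add(SSZ, add(SSSZ, mul(SSZ, Z))))
  [2] S(S(add(SZ, add(SSSZ, mul(SSZ, Z)))))
  [3] S(S(S(add(Z, add(SSSZ, mul(SSZ, Z))))))
  [4] S(S(S(add(SSSZ, mul(SSZ, Z)))))
  [5] S(S(S(S(add(SSZ, mul(SSZ, Z))))))
  [6] S(S(S(S(S(add(SZ, mul(SSZ, Z)))))))
  [7] S(S(S(S(S(S(add(Z, mul(SSZ, Z))))))))
  [8] S(S(S(S(S(S(mul(SSZ, Z)))))))
  [9] S(S(S(S(S(S(add(Z, mul(SZ, Z))))))))
  [10] S(S(S(S(S(S(mul(SZ, Z)))))))
  [11] S(S(S(S(S(S(add(Z, mul(Z, Z))))))))
  [12] S(S(S(S(S(S(mul(Z, Z)))))))
  [13] S^6(Z)

Answer: DIFFERENT — A ⇓ S^7(Z), B ⇓ S^6(Z)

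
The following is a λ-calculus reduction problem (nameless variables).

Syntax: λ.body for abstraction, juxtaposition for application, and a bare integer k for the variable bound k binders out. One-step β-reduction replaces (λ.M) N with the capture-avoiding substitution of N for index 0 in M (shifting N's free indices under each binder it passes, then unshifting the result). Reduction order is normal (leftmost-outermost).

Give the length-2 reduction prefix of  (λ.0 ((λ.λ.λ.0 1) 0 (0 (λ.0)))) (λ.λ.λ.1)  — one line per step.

  start: (λ.0 ((λ.λ.λ.0 1) 0 (0 (λ.0)))) (λ.λ.λ.1)
  step 1: (λ.λ.λ.1) ((λ.λ.λ.0 1) (λ.λ.λ.1) ((λ.λ.λ.1) (λ.0)))
  step 2: λ.λ.1

Answer: after 2 steps: λ.λ.1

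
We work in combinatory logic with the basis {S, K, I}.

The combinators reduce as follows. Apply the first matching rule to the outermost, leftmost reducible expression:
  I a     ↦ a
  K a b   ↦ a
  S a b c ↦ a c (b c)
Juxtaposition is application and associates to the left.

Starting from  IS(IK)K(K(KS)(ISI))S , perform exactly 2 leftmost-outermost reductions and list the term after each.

Answer: after 2 steps: IK(K(KS)(ISI))(K(K(KS)(ISI)))S

Working:
  start: IS(IK)K(K(KS)(ISI))S
  [1] S(IK)K(K(KS)(ISI))S
  [2] IK(K(KS)(ISI))(K(K(KS)(ISI)))S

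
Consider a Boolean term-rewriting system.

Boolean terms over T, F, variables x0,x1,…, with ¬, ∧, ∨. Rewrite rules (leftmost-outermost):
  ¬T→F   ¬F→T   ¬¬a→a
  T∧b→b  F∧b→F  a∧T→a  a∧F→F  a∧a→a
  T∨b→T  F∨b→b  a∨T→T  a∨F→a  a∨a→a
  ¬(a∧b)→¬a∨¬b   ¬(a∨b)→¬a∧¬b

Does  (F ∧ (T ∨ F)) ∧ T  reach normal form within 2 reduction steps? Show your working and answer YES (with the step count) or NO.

  start: (F ∧ (T ∨ F)) ∧ T
  →1  F ∧ (T ∨ F)
  →2  F

Answer: YES — reaches normal form F in 2 ≤ 2 steps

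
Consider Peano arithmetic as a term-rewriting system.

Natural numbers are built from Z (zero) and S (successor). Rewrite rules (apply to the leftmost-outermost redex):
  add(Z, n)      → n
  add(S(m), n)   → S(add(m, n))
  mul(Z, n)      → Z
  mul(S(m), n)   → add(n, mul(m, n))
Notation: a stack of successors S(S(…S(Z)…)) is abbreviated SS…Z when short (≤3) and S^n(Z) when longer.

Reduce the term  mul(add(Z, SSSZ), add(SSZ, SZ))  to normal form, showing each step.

  start: mul(add(Z, SSSZ), add(SSZ, SZ))
  [1] mul(SSSZ, add(SSZ, SZ))
  [2] add(add(SSZ, SZ), mul(SSZ, add(SSZ, SZ)))
  [3] add(S(add(SZ, SZ)), mul(SSZ, add(SSZ, SZ)))
  [4] S(add(add(SZ, SZ), mul(SSZ, add(SSZ, SZ))))
  [5] S(add(S(add(Z, SZ)), mul(SSZ, add(SSZ, SZ))))
  [6] S(S(add(add(Z, SZ), mul(SSZ, add(SSZ, SZ)))))
  [7] S(S(add(SZ, mul(SSZ, add(SSZ, SZ)))))
  [8] S(S(S(add(Z, mul(SSZ, add(SSZ, SZ))))))
  [9] S(S(S(mul(SSZ, add(SSZ, SZ)))))
  [10] S(S(S(add(add(SSZ, SZ), mul(SZ, add(SSZ, SZ))))))
  [11] S(S(S(add(S(add(SZ, SZ)), mul(SZ, add(SSZ, SZ))))))
  [12] S(S(S(S(add(add(SZ, SZ), mul(SZ, add(SSZ, SZ)))))))
  [13] S(S(S(S(add(S(add(Z, SZ)), mul(SZ, add(SSZ, SZ)))))))
  [14] S(S(S(S(S(add(add(Z, SZ), mul(SZ, add(SSZ, SZ))))))))
  [15] S(S(S(S(S(add(SZ, mul(SZ, add(SSZ, SZ))))))))
  [16] S(S(S(S(S(S(add(Z, mul(SZ, add(SSZ, SZ)))))))))
  [17] S(S(S(S(S(S(mul(SZ, add(SSZ, SZ))))))))
  [18] S(S(S(S(S(S(add(add(SSZ, SZ), mul(Z, add(SSZ, SZ)))))))))
  [19] S(S(S(S(S(S(add(S(add(SZ, SZ)), mul(Z, add(SSZ, SZ)))))))))
  [20] S(S(S(S(S(S(S(add(add(SZ, SZ), mul(Z, add(SSZ, SZ))))))))))
  [21] S(S(S(S(S(S(S(add(S(add(Z, SZ)), mul(Z, add(SSZ, SZ))))))))))
  [22] S(S(S(S(S(S(S(S(add(add(Z, SZ), mul(Z, add(SSZ, SZ)))))))))))
  [23] S(S(S(S(S(S(S(S(add(SZ, mul(Z, add(SSZ, SZ)))))))))))
  [24] S(S(S(S(S(S(S(S(S(add(Z, mul(Z, add(SSZ, SZ))))))))))))
  [25] S(S(S(S(S(S(S(S(S(mul(Z, add(SSZ, SZ)))))))))))
  [26] S^9(Z)

Answer: normal form = S^9(Z)  (in 26 steps)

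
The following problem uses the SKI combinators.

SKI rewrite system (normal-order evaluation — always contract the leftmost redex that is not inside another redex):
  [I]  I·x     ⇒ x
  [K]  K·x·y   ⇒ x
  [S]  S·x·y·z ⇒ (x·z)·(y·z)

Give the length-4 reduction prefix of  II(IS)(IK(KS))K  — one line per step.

  start: II(IS)(IK(KS))K
  →1  I(IS)(IK(KS))K
  →2  IS(IK(KS))K
  →3  S(IK(KS))K
  →4  S(K(KS))K

Answer: after 4 steps: S(K(KS))K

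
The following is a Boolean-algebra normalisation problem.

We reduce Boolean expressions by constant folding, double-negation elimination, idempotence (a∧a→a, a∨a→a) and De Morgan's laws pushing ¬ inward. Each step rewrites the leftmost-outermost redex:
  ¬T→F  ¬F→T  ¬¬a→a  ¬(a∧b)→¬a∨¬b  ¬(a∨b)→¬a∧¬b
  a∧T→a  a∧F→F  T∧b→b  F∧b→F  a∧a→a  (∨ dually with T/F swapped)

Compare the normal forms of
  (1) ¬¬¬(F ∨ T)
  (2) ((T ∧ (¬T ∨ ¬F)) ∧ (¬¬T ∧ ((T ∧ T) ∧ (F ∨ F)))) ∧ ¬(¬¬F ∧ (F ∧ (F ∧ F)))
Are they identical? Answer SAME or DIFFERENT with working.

Answer: SAME — A ⇓ F, B ⇓ F

Working:
Term A:
  start: ¬¬¬(F ∨ T)
  [1] ¬(F ∨ T)
  [2] ¬F ∧ ¬T
  [3] T ∧ ¬T
  [4] ¬T
  [5] F

Term B:
  start: ((T ∧ (¬T ∨ ¬F)) ∧ (¬¬T ∧ ((T ∧ T) ∧ (F ∨ F)))) ∧ ¬(¬¬F ∧ (F ∧ (F ∧ F)))
  [1] ((¬T ∨ ¬F) ∧ (¬¬T ∧ ((T ∧ T) ∧ (F ∨ F)))) ∧ ¬(¬¬F ∧ (F ∧ (F ∧ F)))
  [2] ((F ∨ ¬F) ∧ (¬¬T ∧ ((T ∧ T) ∧ (F ∨ F)))) ∧ ¬(¬¬F ∧ (F ∧ (F ∧ F)))
  [3] (¬F ∧ (¬¬T ∧ ((T ∧ T) ∧ (F ∨ F)))) ∧ ¬(¬¬F ∧ (F ∧ (F ∧ F)))
  [4] (T ∧ (¬¬T ∧ ((T ∧ T) ∧ (F ∨ F)))) ∧ ¬(¬¬F ∧ (F ∧ (F ∧ F)))
  [5] (¬¬T ∧ ((T ∧ T) ∧ (F ∨ F))) ∧ ¬(¬¬F ∧ (F ∧ (F ∧ F)))
  [6] (T ∧ ((T ∧ T) ∧ (F ∨ F))) ∧ ¬(¬¬F ∧ (F ∧ (F ∧ F)))
  [7] ((T ∧ T) ∧ (F ∨ F)) ∧ ¬(¬¬F ∧ (F ∧ (F ∧ F)))
  [8] (T ∧ (F ∨ F)) ∧ ¬(¬¬F ∧ (F ∧ (F ∧ F)))
  [9] (F ∨ F) ∧ ¬(¬¬F ∧ (F ∧ (F ∧ F)))
  [10] F ∧ ¬(¬¬F ∧ (F ∧ (F ∧ F)))
  [11] F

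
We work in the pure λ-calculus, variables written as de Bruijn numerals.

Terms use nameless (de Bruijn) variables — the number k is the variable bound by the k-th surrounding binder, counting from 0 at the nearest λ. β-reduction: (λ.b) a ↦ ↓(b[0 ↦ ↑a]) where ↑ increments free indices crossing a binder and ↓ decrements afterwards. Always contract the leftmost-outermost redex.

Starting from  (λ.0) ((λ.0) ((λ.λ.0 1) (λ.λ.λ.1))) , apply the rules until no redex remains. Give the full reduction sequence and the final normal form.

Answer: normal form = λ.0 (λ.λ.λ.1)  (in 3 steps)

Working:
  start: (λ.0) ((λ.0) ((λ.λ.0 1) (λ.λ.λ.1)))
  step 1: (λ.0) ((λ.λ.0 1) (λ.λ.λ.1))
  step 2: (λ.λ.0 1) (λ.λ.λ.1)
  step 3: λ.0 (λ.λ.λ.1)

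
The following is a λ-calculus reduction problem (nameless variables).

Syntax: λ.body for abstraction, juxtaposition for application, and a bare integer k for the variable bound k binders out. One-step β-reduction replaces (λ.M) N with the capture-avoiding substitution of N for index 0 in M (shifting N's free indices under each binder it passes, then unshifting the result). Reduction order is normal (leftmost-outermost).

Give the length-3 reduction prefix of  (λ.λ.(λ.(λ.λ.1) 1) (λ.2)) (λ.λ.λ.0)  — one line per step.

Answer: after 3 steps: λ.λ.1

Reduction:
  start: (λ.λ.(λ.(λ.λ.1) 1) (λ.2)) (λ.λ.λ.0)
  step 1: λ.(λ.(λ.λ.1) 1) (λ.λ.λ.λ.0)
  step 2: λ.(λ.λ.1) 0
  step 3: λ.λ.1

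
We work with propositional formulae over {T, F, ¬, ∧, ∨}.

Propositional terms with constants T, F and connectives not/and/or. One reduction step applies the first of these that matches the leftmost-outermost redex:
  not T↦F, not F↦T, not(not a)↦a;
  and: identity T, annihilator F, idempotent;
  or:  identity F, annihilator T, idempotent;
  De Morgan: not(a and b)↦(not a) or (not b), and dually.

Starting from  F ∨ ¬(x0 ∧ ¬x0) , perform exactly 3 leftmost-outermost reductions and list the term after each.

  start: F ∨ ¬(x0 ∧ ¬x0)
  step 1: ¬(x0 ∧ ¬x0)
  step 2: ¬x0 ∨ ¬¬x0
  step 3: ¬x0 ∨ x0

Answer: after 3 steps: ¬x0 ∨ x0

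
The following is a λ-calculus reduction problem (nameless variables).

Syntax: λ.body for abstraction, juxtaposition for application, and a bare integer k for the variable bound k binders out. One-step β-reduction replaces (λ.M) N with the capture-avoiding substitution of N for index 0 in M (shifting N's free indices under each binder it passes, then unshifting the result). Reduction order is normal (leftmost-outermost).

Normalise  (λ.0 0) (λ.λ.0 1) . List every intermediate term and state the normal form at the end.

  start: (λ.0 0) (λ.λ.0 1)
  →1  (λ.λ.0 1) (λ.λ.0 1)
  →2  λ.0 (λ.λ.0 1)

Answer: normal form = λ.0 (λ.λ.0 1)  (in 2 steps)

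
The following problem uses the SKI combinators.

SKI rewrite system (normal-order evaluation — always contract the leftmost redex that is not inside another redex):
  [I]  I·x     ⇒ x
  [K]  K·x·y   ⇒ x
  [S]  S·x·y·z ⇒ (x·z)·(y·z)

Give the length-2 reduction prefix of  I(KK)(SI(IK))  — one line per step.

  start: I(KK)(SI(IK))
  [1] KK(SI(IK))
  [2] K

Answer: after 2 steps: K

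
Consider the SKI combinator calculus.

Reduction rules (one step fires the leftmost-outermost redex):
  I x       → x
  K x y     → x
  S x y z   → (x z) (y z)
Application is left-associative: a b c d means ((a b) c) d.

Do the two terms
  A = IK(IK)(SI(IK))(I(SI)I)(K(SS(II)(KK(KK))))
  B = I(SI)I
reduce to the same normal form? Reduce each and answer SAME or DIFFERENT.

Term A:
  start: IK(IK)(SI(IK))(I(SI)I)(K(SS(II)(KK(KK))))
  step 1: K(IK)(SI(IK))(I(SI)I)(K(SS(II)(KK(KK))))
  step 2: IK(I(SI)I)(K(SS(II)(KK(KK))))
  step 3: K(I(SI)I)(K(SS(II)(KK(KK))))
  step 4: I(SI)I
  step 5: SII

Term B:
  start: I(SI)I
  step 1: SII

Answer: SAME — A ⇓ SII, B ⇓ SII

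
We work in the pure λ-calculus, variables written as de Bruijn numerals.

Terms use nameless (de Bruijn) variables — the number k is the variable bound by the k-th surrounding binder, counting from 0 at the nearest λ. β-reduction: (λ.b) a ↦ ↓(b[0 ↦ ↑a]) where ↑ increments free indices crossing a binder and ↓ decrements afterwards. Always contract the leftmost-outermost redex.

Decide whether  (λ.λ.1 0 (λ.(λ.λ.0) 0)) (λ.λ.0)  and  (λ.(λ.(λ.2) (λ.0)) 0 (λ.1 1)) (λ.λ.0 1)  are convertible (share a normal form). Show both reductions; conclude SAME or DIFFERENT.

Answer: DIFFERENT — A ⇓ λ.λ.λ.0, B ⇓ λ.0 (λ.λ.0 (λ.λ.0 1))

Reduction:
Term A:
  start: (λ.λ.1 0 (λ.(λ.λ.0) 0)) (λ.λ.0)
  →1  λ.(λ.λ.0) 0 (λ.(λ.λ.0) 0)
  →2  λ.(λ.0) (λ.(λ.λ.0) 0)
  →3  λ.λ.(λ.λ.0) 0
  →4  λ.λ.λ.0

Term B:
  start: (λ.(λ.(λ.2) (λ.0)) 0 (λ.1 1)) (λ.λ.0 1)
  →1  (λ.(λ.λ.λ.0 1) (λ.0)) (λ.λ.0 1) (λ.(λ.λ.0 1) (λ.λ.0 1))
  →2  (λ.λ.λ.0 1) (λ.0) (λ.(λ.λ.0 1) (λ.λ.0 1))
  →3  (λ.λ.0 1) (λ.(λ.λ.0 1) (λ.λ.0 1))
  →4  λ.0 (λ.(λ.λ.0 1) (λ.λ.0 1))
  →5  λ.0 (λ.λ.0 (λ.λ.0 1))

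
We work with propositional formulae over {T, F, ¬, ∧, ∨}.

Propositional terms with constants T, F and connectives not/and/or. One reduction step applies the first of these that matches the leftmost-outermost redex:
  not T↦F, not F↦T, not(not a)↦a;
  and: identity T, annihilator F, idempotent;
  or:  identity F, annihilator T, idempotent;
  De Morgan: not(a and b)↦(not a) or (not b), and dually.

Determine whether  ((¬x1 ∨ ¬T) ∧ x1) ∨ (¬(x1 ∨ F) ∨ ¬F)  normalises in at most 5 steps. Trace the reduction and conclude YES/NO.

  start: ((¬x1 ∨ ¬T) ∧ x1) ∨ (¬(x1 ∨ F) ∨ ¬F)
  [1] ((¬x1 ∨ F) ∧ x1) ∨ (¬(x1 ∨ F) ∨ ¬F)
  [2] (¬x1 ∧ x1) ∨ (¬(x1 ∨ F) ∨ ¬F)
  [3] (¬x1 ∧ x1) ∨ ((¬x1 ∧ ¬F) ∨ ¬F)
  [4] (¬x1 ∧ x1) ∨ ((¬x1 ∧ T) ∨ ¬F)
  [5] (¬x1 ∧ x1) ∨ (¬x1 ∨ ¬F)

Answer: NO — after 5 steps the term is (¬x1 ∧ x1) ∨ (¬x1 ∨ ¬F), not yet normal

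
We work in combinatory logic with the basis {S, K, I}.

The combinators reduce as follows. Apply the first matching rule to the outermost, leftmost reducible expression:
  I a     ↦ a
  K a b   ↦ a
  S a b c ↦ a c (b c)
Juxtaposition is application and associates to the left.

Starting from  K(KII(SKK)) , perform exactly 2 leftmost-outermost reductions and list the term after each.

Answer: after 2 steps: K(SKK)

Reduction:
  start: K(KII(SKK))
  [1] K(I(SKK))
  [2] K(SKK)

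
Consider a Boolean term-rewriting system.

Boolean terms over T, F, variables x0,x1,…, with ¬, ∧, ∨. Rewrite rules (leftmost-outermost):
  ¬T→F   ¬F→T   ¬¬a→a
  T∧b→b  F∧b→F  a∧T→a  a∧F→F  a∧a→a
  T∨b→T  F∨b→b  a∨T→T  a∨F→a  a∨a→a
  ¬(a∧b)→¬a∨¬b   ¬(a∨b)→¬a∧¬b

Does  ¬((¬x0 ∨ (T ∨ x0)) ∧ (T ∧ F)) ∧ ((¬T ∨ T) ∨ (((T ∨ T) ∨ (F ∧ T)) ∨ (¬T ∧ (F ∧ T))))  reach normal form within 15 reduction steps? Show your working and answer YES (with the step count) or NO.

  start: ¬((¬x0 ∨ (T ∨ x0)) ∧ (T ∧ F)) ∧ ((¬T ∨ T) ∨ (((T ∨ T) ∨ (F ∧ T)) ∨ (¬T ∧ (F ∧ T))))
  →1  (¬(¬x0 ∨ (T ∨ x0)) ∨ ¬(T ∧ F)) ∧ ((¬T ∨ T) ∨ (((T ∨ T) ∨ (F ∧ T)) ∨ (¬T ∧ (F ∧ T))))
  →2  ((¬¬x0 ∧ ¬(T ∨ x0)) ∨ ¬(T ∧ F)) ∧ ((¬T ∨ T) ∨ (((T ∨ T) ∨ (F ∧ T)) ∨ (¬T ∧ (F ∧ T))))
  →3  ((x0 ∧ ¬(T ∨ x0)) ∨ ¬(T ∧ F)) ∧ ((¬T ∨ T) ∨ (((T ∨ T) ∨ (F ∧ T)) ∨ (¬T ∧ (F ∧ T))))
  →4  ((x0 ∧ (¬T ∧ ¬x0)) ∨ ¬(T ∧ F)) ∧ ((¬T ∨ T) ∨ (((T ∨ T) ∨ (F ∧ T)) ∨ (¬T ∧ (F ∧ T))))
  →5  ((x0 ∧ (F ∧ ¬x0)) ∨ ¬(T ∧ F)) ∧ ((¬T ∨ T) ∨ (((T ∨ T) ∨ (F ∧ T)) ∨ (¬T ∧ (F ∧ T))))
  →6  ((x0 ∧ F) ∨ ¬(T ∧ F)) ∧ ((¬T ∨ T) ∨ (((T ∨ T) ∨ (F ∧ T)) ∨ (¬T ∧ (F ∧ T))))
  →7  (F ∨ ¬(T ∧ F)) ∧ ((¬T ∨ T) ∨ (((T ∨ T) ∨ (F ∧ T)) ∨ (¬T ∧ (F ∧ T))))
  →8  ¬(T ∧ F) ∧ ((¬T ∨ T) ∨ (((T ∨ T) ∨ (F ∧ T)) ∨ (¬T ∧ (F ∧ T))))
  →9  (¬T ∨ ¬F) ∧ ((¬T ∨ T) ∨ (((T ∨ T) ∨ (F ∧ T)) ∨ (¬T ∧ (F ∧ T))))
  →10  (F ∨ ¬F) ∧ ((¬T ∨ T) ∨ (((T ∨ T) ∨ (F ∧ T)) ∨ (¬T ∧ (F ∧ T))))
  →11  ¬F ∧ ((¬T ∨ T) ∨ (((T ∨ T) ∨ (F ∧ T)) ∨ (¬T ∧ (F ∧ T))))
  →12  T ∧ ((¬T ∨ T) ∨ (((T ∨ T) ∨ (F ∧ T)) ∨ (¬T ∧ (F ∧ T))))
  →13  (¬T ∨ T) ∨ (((T ∨ T) ∨ (F ∧ T)) ∨ (¬T ∧ (F ∧ T)))
  →14  T ∨ (((T ∨ T) ∨ (F ∧ T)) ∨ (¬T ∧ (F ∧ T)))
  →15  T

Answer: YES — reaches normal form T in 15 ≤ 15 steps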